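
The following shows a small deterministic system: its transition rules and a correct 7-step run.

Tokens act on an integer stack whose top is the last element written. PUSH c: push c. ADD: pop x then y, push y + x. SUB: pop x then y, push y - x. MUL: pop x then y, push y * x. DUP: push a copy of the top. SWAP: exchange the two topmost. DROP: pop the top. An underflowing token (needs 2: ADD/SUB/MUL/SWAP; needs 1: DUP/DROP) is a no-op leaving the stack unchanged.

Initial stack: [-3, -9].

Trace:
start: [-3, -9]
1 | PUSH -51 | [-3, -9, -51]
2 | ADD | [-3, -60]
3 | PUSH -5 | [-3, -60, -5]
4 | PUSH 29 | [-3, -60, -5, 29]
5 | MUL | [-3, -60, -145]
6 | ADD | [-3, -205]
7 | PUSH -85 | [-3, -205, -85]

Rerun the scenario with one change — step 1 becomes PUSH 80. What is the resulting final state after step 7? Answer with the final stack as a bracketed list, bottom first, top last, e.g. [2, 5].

(re-executing from step 1 with the substitution; state before step 1: [-3, -9])
1 | PUSH 80 | [-3, -9, 80]
2 | ADD | [-3, 71]
3 | PUSH -5 | [-3, 71, -5]
4 | PUSH 29 | [-3, 71, -5, 29]
5 | MUL | [-3, 71, -145]
6 | ADD | [-3, -74]
7 | PUSH -85 | [-3, -74, -85]

[-3, -74, -85]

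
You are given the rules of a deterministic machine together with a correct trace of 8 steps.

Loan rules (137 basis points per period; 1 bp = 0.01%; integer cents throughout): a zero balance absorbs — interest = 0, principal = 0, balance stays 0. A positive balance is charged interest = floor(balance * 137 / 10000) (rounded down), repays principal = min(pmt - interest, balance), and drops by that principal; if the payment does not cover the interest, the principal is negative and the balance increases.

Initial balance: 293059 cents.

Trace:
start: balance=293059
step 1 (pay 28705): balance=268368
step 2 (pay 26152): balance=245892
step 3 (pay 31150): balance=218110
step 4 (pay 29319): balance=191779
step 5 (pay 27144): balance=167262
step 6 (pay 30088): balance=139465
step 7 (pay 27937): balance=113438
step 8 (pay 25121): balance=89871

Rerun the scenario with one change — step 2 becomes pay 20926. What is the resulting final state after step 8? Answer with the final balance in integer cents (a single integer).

(re-executing from step 2 with the substitution; state before step 2: balance=268368)
step 2 (pay 20926): balance=251118
step 3 (pay 31150): balance=223408
step 4 (pay 29319): balance=197149
step 5 (pay 27144): balance=172705
step 6 (pay 30088): balance=144983
step 7 (pay 27937): balance=119032
step 8 (pay 25121): balance=95541

95541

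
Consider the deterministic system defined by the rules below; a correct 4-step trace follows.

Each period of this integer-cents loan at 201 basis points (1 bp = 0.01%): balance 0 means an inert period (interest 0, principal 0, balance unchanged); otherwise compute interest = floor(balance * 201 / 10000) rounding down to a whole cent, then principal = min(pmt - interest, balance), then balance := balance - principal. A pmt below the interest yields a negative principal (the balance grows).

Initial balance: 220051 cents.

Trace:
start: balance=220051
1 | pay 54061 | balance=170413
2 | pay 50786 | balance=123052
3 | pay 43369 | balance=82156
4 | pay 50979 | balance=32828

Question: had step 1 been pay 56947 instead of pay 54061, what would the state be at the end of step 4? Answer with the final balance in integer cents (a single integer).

29764

(re-executing from step 1 with the substitution; state before step 1: balance=220051)
1 | pay 56947 | balance=167527
2 | pay 50786 | balance=120108
3 | pay 43369 | balance=79153
4 | pay 50979 | balance=29764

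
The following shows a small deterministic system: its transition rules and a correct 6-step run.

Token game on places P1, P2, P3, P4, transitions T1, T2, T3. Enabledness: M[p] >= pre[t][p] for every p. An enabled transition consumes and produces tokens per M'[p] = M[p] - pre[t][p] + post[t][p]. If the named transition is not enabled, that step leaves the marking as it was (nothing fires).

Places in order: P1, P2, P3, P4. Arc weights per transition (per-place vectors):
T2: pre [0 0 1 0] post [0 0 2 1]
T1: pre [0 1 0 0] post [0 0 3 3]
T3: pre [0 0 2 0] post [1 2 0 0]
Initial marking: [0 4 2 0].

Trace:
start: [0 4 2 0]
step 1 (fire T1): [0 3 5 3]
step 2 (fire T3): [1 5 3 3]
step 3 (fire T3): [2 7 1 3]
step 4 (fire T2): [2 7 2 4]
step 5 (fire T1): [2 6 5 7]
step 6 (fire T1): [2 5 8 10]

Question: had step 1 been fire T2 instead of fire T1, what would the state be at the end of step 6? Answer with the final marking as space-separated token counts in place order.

(re-executing from step 1 with the substitution; state before step 1: [0 4 2 0])
step 1 (fire T2): [0 4 3 1]
step 2 (fire T3): [1 6 1 1]
step 3 (fire T3): [1 6 1 1]
step 4 (fire T2): [1 6 2 2]
step 5 (fire T1): [1 5 5 5]
step 6 (fire T1): [1 4 8 8]

1 4 8 8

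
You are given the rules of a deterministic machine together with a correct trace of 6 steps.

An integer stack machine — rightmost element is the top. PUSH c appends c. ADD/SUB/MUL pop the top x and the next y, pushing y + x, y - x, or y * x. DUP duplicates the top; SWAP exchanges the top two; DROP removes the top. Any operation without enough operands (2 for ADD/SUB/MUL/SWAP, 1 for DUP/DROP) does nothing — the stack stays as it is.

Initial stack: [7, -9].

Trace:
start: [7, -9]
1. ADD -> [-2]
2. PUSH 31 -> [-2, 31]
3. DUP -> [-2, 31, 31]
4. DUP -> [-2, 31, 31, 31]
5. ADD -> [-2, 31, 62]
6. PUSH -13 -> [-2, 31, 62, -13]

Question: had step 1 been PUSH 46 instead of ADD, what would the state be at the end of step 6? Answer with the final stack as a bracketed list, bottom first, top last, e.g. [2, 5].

[7, -9, 46, 31, 62, -13]

(re-executing from step 1 with the substitution; state before step 1: [7, -9])
1. PUSH 46 -> [7, -9, 46]
2. PUSH 31 -> [7, -9, 46, 31]
3. DUP -> [7, -9, 46, 31, 31]
4. DUP -> [7, -9, 46, 31, 31, 31]
5. ADD -> [7, -9, 46, 31, 62]
6. PUSH -13 -> [7, -9, 46, 31, 62, -13]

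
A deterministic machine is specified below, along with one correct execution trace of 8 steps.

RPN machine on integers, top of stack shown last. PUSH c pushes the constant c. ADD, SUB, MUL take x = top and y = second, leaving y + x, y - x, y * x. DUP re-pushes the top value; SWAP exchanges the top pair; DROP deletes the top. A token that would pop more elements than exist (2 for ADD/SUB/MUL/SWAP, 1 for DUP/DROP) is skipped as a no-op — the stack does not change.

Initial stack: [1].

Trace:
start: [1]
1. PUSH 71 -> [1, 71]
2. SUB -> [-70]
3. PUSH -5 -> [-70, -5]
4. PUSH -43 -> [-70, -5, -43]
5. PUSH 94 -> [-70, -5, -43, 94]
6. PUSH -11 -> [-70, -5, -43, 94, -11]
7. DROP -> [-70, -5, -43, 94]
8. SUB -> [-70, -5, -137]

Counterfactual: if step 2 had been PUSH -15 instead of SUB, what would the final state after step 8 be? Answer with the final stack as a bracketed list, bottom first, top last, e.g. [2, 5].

(re-executing from step 2 with the substitution; state before step 2: [1, 71])
2. PUSH -15 -> [1, 71, -15]
3. PUSH -5 -> [1, 71, -15, -5]
4. PUSH -43 -> [1, 71, -15, -5, -43]
5. PUSH 94 -> [1, 71, -15, -5, -43, 94]
6. PUSH -11 -> [1, 71, -15, -5, -43, 94, -11]
7. DROP -> [1, 71, -15, -5, -43, 94]
8. SUB -> [1, 71, -15, -5, -137]

[1, 71, -15, -5, -137]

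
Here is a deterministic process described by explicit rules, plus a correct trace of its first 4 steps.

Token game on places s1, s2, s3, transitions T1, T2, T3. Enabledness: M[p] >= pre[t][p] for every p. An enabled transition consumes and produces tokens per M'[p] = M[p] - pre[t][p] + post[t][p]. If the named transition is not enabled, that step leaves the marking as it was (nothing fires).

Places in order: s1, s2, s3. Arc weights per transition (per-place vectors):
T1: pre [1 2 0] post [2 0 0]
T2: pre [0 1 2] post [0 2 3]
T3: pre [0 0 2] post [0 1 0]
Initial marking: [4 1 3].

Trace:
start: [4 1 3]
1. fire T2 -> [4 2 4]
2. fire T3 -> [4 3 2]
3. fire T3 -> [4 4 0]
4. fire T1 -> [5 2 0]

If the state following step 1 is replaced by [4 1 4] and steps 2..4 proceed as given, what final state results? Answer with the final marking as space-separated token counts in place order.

5 1 0

state after step 1 := [4 1 4]
2. fire T3 -> [4 2 2]
3. fire T3 -> [4 3 0]
4. fire T1 -> [5 1 0]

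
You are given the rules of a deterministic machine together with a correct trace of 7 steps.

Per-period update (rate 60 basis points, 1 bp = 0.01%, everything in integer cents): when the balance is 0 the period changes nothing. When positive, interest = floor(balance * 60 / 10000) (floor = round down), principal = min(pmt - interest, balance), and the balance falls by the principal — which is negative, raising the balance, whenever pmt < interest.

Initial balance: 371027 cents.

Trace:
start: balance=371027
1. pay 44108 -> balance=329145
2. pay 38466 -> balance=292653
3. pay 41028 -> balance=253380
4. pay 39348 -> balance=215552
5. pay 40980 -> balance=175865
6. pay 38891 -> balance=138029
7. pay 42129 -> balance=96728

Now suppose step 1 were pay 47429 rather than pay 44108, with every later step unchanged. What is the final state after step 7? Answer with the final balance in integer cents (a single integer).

(re-executing from step 1 with the substitution; state before step 1: balance=371027)
1. pay 47429 -> balance=325824
2. pay 38466 -> balance=289312
3. pay 41028 -> balance=250019
4. pay 39348 -> balance=212171
5. pay 40980 -> balance=172464
6. pay 38891 -> balance=134607
7. pay 42129 -> balance=93285

93285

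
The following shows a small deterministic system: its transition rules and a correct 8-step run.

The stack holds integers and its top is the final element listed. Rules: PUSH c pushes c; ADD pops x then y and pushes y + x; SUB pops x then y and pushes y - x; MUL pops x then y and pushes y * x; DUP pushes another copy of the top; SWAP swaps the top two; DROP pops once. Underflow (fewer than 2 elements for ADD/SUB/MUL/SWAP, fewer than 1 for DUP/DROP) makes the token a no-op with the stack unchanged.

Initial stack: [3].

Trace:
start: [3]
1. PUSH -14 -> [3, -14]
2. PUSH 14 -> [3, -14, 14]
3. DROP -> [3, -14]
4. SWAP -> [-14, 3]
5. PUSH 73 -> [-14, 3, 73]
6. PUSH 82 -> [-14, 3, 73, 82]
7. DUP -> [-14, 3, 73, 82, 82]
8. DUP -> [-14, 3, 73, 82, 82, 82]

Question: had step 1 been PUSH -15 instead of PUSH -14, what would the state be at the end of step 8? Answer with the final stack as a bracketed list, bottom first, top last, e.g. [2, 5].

(re-executing from step 1 with the substitution; state before step 1: [3])
1. PUSH -15 -> [3, -15]
2. PUSH 14 -> [3, -15, 14]
3. DROP -> [3, -15]
4. SWAP -> [-15, 3]
5. PUSH 73 -> [-15, 3, 73]
6. PUSH 82 -> [-15, 3, 73, 82]
7. DUP -> [-15, 3, 73, 82, 82]
8. DUP -> [-15, 3, 73, 82, 82, 82]

[-15, 3, 73, 82, 82, 82]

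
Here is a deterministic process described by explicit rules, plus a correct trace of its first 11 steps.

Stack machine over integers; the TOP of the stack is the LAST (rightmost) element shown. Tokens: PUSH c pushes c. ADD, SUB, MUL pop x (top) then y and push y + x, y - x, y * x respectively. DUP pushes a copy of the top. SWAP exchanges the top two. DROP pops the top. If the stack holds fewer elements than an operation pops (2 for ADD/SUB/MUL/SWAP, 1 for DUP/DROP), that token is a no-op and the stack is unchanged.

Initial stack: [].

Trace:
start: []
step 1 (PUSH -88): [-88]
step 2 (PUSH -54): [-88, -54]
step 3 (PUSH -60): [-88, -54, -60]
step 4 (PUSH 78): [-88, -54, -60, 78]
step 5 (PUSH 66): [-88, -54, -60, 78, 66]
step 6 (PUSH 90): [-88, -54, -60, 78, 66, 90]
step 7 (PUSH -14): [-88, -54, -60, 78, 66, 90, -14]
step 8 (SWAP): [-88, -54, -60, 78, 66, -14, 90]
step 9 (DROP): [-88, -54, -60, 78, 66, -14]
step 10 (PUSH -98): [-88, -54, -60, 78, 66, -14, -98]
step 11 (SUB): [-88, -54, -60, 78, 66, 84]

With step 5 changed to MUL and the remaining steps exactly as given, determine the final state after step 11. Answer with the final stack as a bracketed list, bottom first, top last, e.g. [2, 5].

[-88, -54, -4680, 84]

(re-executing from step 5 with the substitution; state before step 5: [-88, -54, -60, 78])
step 5 (MUL): [-88, -54, -4680]
step 6 (PUSH 90): [-88, -54, -4680, 90]
step 7 (PUSH -14): [-88, -54, -4680, 90, -14]
step 8 (SWAP): [-88, -54, -4680, -14, 90]
step 9 (DROP): [-88, -54, -4680, -14]
step 10 (PUSH -98): [-88, -54, -4680, -14, -98]
step 11 (SUB): [-88, -54, -4680, 84]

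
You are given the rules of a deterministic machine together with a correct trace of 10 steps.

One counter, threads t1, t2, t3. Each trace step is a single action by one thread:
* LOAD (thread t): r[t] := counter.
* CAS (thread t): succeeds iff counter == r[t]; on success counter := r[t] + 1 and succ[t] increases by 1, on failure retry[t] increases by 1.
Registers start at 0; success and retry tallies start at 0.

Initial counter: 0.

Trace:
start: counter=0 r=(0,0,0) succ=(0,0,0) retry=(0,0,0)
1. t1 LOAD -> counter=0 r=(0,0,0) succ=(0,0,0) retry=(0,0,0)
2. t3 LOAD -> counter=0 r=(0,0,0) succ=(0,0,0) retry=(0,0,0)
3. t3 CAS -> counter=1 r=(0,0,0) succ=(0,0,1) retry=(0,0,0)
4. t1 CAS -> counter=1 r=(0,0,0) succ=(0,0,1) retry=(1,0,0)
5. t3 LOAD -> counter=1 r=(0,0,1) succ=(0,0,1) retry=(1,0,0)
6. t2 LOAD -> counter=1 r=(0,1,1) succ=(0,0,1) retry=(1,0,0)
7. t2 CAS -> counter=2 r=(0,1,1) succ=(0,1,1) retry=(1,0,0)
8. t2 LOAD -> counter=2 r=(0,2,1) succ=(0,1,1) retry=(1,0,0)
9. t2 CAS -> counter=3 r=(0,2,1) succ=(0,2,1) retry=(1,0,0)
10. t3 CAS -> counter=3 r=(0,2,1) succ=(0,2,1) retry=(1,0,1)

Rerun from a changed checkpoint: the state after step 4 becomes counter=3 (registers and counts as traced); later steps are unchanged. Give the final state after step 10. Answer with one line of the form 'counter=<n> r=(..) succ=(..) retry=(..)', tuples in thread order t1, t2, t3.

counter=5 r=(0,4,3) succ=(0,2,1) retry=(1,0,1)

state after step 4 := counter=3 r=(0,0,0) succ=(0,0,1) retry=(1,0,0)
5. t3 LOAD -> counter=3 r=(0,0,3) succ=(0,0,1) retry=(1,0,0)
6. t2 LOAD -> counter=3 r=(0,3,3) succ=(0,0,1) retry=(1,0,0)
7. t2 CAS -> counter=4 r=(0,3,3) succ=(0,1,1) retry=(1,0,0)
8. t2 LOAD -> counter=4 r=(0,4,3) succ=(0,1,1) retry=(1,0,0)
9. t2 CAS -> counter=5 r=(0,4,3) succ=(0,2,1) retry=(1,0,0)
10. t3 CAS -> counter=5 r=(0,4,3) succ=(0,2,1) retry=(1,0,1)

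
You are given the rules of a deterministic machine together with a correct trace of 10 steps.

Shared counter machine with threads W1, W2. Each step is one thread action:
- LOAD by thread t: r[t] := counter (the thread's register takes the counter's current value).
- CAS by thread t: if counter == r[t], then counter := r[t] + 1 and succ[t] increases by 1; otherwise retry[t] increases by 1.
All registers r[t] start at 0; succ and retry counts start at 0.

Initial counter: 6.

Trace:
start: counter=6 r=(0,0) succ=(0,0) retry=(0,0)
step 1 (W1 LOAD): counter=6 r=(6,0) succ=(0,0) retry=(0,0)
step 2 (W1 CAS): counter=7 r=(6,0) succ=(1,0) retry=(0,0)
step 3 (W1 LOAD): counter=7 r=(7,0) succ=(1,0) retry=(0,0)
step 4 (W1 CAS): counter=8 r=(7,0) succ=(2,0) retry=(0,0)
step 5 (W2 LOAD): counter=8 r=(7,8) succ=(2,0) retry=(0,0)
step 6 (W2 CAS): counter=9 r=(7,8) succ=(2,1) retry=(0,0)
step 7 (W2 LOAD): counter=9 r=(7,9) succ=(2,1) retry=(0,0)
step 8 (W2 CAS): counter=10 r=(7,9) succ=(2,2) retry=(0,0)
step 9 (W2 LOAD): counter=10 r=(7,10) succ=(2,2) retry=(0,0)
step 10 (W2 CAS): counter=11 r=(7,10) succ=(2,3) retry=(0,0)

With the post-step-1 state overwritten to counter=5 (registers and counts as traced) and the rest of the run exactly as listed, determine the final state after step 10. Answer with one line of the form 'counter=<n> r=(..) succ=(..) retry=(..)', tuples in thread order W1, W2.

counter=9 r=(5,8) succ=(1,3) retry=(1,0)

state after step 1 := counter=5 r=(6,0) succ=(0,0) retry=(0,0)
step 2 (W1 CAS): counter=5 r=(6,0) succ=(0,0) retry=(1,0)
step 3 (W1 LOAD): counter=5 r=(5,0) succ=(0,0) retry=(1,0)
step 4 (W1 CAS): counter=6 r=(5,0) succ=(1,0) retry=(1,0)
step 5 (W2 LOAD): counter=6 r=(5,6) succ=(1,0) retry=(1,0)
step 6 (W2 CAS): counter=7 r=(5,6) succ=(1,1) retry=(1,0)
step 7 (W2 LOAD): counter=7 r=(5,7) succ=(1,1) retry=(1,0)
step 8 (W2 CAS): counter=8 r=(5,7) succ=(1,2) retry=(1,0)
step 9 (W2 LOAD): counter=8 r=(5,8) succ=(1,2) retry=(1,0)
step 10 (W2 CAS): counter=9 r=(5,8) succ=(1,3) retry=(1,0)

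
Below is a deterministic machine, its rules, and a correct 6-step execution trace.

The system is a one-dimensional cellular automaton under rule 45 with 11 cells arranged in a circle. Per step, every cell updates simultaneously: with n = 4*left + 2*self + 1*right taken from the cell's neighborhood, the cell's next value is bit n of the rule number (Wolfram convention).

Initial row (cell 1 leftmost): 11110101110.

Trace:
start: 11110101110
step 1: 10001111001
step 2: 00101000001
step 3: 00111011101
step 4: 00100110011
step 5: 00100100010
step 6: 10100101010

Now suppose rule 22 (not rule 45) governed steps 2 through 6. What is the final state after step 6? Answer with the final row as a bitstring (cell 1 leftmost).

10011100011

(re-executing steps 2..6 under rule 22; state before step 2: 10001111001)
step 2: 01010000110
step 3: 11011001001
step 4: 00000111110
step 5: 00001000001
step 6: 10011100011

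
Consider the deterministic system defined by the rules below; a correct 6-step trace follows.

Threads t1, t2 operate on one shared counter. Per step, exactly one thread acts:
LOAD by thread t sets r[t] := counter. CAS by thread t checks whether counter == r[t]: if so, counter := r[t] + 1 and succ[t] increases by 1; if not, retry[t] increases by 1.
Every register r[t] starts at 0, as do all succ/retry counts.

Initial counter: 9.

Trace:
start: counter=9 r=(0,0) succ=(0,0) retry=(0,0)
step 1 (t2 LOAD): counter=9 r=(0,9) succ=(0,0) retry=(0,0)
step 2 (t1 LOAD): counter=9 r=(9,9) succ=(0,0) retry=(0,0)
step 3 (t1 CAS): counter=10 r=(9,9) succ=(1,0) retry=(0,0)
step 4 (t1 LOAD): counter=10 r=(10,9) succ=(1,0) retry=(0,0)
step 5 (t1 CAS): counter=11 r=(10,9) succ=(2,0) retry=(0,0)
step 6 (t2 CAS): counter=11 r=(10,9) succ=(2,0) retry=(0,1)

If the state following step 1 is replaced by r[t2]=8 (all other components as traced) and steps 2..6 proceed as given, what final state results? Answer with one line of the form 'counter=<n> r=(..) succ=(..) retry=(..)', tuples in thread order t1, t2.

state after step 1 := counter=9 r=(0,8) succ=(0,0) retry=(0,0)
step 2 (t1 LOAD): counter=9 r=(9,8) succ=(0,0) retry=(0,0)
step 3 (t1 CAS): counter=10 r=(9,8) succ=(1,0) retry=(0,0)
step 4 (t1 LOAD): counter=10 r=(10,8) succ=(1,0) retry=(0,0)
step 5 (t1 CAS): counter=11 r=(10,8) succ=(2,0) retry=(0,0)
step 6 (t2 CAS): counter=11 r=(10,8) succ=(2,0) retry=(0,1)

counter=11 r=(10,8) succ=(2,0) retry=(0,1)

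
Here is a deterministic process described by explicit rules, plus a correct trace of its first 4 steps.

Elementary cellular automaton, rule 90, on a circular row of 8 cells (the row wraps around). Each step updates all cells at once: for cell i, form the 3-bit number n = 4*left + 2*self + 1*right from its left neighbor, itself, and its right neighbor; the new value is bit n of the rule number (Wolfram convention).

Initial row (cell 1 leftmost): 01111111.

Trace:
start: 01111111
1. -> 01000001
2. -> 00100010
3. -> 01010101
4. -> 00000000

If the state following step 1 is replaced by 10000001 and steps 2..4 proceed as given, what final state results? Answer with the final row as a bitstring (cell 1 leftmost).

state after step 1 := 10000001
2. -> 11000011
3. -> 01100110
4. -> 11111111

11111111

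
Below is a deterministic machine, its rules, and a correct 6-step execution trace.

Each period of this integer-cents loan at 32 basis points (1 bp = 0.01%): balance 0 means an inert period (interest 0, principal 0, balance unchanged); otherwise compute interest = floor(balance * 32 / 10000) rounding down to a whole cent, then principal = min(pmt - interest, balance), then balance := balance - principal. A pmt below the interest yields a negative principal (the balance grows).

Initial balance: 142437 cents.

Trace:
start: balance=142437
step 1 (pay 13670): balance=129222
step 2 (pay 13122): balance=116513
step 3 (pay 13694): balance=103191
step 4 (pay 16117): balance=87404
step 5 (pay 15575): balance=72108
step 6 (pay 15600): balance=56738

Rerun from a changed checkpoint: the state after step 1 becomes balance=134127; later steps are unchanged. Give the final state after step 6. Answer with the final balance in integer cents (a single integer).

61723

state after step 1 := balance=134127
step 2 (pay 13122): balance=121434
step 3 (pay 13694): balance=108128
step 4 (pay 16117): balance=92357
step 5 (pay 15575): balance=77077
step 6 (pay 15600): balance=61723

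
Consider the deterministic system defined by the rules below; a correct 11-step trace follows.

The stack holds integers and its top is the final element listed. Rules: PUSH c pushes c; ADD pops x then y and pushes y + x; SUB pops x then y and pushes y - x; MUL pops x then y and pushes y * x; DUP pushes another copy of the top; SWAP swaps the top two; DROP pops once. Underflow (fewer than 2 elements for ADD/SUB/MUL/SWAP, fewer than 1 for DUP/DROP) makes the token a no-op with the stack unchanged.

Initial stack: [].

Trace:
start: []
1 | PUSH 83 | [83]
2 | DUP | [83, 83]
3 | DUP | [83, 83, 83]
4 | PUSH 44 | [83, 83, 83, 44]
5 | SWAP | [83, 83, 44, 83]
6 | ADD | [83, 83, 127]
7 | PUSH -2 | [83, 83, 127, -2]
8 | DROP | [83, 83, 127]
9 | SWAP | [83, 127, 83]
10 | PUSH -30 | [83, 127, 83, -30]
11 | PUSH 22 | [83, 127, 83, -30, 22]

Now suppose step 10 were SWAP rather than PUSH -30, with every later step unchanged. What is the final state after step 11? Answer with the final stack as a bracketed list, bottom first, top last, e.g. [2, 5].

[83, 83, 127, 22]

(re-executing from step 10 with the substitution; state before step 10: [83, 127, 83])
10 | SWAP | [83, 83, 127]
11 | PUSH 22 | [83, 83, 127, 22]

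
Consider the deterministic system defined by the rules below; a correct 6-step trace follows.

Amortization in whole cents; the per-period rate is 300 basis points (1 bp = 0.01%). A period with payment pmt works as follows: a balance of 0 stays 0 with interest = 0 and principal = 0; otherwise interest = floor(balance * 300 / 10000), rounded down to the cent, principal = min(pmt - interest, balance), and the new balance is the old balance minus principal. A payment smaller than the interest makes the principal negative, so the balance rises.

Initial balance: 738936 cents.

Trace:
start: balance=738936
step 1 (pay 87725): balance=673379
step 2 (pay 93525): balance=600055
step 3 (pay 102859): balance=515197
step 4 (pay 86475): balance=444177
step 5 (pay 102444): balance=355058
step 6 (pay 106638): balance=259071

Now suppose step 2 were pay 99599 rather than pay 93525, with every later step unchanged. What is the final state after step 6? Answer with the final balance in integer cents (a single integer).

252236

(re-executing from step 2 with the substitution; state before step 2: balance=673379)
step 2 (pay 99599): balance=593981
step 3 (pay 102859): balance=508941
step 4 (pay 86475): balance=437734
step 5 (pay 102444): balance=348422
step 6 (pay 106638): balance=252236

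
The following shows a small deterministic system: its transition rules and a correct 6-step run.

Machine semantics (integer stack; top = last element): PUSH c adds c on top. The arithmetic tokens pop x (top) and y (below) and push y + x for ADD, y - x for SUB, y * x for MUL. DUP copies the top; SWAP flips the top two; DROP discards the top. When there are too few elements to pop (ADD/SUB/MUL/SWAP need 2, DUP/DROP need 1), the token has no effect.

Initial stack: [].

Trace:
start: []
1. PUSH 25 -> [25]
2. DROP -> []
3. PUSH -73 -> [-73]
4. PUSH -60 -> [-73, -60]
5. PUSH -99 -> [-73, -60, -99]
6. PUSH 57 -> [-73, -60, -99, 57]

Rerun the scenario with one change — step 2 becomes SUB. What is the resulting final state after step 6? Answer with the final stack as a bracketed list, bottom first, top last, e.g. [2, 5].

[25, -73, -60, -99, 57]

(re-executing from step 2 with the substitution; state before step 2: [25])
2. SUB -> [25]
3. PUSH -73 -> [25, -73]
4. PUSH -60 -> [25, -73, -60]
5. PUSH -99 -> [25, -73, -60, -99]
6. PUSH 57 -> [25, -73, -60, -99, 57]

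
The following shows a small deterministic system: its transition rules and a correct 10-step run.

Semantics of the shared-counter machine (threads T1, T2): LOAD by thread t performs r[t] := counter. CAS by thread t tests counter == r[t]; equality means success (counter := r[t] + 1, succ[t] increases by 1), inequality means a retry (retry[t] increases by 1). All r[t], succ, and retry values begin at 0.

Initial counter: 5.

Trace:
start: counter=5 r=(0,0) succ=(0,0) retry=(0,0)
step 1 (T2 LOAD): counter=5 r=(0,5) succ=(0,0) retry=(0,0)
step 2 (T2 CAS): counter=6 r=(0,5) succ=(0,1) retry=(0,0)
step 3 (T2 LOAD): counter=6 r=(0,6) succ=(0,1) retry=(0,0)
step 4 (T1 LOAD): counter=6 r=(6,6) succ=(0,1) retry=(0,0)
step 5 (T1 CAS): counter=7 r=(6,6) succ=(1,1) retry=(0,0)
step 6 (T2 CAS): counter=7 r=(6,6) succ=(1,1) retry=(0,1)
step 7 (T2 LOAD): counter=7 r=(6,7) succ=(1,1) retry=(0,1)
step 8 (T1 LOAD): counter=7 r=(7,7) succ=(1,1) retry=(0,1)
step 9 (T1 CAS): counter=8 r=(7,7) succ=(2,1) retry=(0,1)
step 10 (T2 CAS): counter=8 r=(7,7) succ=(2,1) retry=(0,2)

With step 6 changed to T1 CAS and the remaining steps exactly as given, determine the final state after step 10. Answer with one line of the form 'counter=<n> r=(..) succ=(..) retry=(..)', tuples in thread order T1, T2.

(re-executing from step 6 with the substitution; state before step 6: counter=7 r=(6,6) succ=(1,1) retry=(0,0))
step 6 (T1 CAS): counter=7 r=(6,6) succ=(1,1) retry=(1,0)
step 7 (T2 LOAD): counter=7 r=(6,7) succ=(1,1) retry=(1,0)
step 8 (T1 LOAD): counter=7 r=(7,7) succ=(1,1) retry=(1,0)
step 9 (T1 CAS): counter=8 r=(7,7) succ=(2,1) retry=(1,0)
step 10 (T2 CAS): counter=8 r=(7,7) succ=(2,1) retry=(1,1)

counter=8 r=(7,7) succ=(2,1) retry=(1,1)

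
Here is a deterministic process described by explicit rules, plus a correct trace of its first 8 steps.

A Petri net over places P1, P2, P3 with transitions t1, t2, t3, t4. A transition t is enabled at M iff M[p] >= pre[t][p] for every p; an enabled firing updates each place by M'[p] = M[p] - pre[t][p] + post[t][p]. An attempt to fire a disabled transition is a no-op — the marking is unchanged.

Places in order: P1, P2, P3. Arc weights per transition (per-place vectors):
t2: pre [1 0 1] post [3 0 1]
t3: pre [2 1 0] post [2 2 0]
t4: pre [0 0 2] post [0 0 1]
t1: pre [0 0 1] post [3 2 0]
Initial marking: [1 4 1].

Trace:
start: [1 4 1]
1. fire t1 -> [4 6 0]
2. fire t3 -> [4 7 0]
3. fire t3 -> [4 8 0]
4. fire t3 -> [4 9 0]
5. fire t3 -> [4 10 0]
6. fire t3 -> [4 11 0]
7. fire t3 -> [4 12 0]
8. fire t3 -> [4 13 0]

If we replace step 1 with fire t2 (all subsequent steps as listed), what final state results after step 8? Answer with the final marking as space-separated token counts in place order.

(re-executing from step 1 with the substitution; state before step 1: [1 4 1])
1. fire t2 -> [3 4 1]
2. fire t3 -> [3 5 1]
3. fire t3 -> [3 6 1]
4. fire t3 -> [3 7 1]
5. fire t3 -> [3 8 1]
6. fire t3 -> [3 9 1]
7. fire t3 -> [3 10 1]
8. fire t3 -> [3 11 1]

3 11 1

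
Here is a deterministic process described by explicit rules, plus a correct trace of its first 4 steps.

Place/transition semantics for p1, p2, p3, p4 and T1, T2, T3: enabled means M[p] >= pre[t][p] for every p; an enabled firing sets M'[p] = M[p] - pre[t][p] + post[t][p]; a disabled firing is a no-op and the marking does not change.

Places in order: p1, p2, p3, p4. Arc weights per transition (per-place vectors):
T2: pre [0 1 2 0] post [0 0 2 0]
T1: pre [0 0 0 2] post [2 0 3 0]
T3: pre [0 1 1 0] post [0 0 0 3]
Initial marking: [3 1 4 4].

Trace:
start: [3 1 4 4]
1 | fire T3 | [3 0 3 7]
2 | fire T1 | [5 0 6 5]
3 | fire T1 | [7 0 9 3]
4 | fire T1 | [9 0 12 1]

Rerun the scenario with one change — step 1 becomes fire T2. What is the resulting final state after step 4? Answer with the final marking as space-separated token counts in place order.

(re-executing from step 1 with the substitution; state before step 1: [3 1 4 4])
1 | fire T2 | [3 0 4 4]
2 | fire T1 | [5 0 7 2]
3 | fire T1 | [7 0 10 0]
4 | fire T1 | [7 0 10 0]

7 0 10 0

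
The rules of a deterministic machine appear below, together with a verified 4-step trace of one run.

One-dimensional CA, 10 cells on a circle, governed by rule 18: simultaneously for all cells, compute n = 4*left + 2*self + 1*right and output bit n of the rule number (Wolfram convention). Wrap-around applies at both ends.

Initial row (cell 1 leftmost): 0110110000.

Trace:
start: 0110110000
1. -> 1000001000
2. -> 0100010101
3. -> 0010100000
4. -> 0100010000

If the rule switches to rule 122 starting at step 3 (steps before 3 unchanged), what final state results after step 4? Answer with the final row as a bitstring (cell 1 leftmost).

(re-executing steps 3..4 under rule 122; state before step 3: 0100010101)
3. -> 1010101010
4. -> 0101010101

0101010101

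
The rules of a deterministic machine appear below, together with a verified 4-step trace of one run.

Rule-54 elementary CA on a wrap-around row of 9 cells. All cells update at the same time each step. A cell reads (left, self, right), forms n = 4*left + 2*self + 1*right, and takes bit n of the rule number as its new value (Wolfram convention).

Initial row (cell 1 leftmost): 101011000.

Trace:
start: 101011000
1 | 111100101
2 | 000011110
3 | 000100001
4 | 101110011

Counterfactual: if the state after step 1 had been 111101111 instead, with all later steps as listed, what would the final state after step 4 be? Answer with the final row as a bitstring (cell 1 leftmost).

001000100

state after step 1 := 111101111
2 | 000010000
3 | 000111000
4 | 001000100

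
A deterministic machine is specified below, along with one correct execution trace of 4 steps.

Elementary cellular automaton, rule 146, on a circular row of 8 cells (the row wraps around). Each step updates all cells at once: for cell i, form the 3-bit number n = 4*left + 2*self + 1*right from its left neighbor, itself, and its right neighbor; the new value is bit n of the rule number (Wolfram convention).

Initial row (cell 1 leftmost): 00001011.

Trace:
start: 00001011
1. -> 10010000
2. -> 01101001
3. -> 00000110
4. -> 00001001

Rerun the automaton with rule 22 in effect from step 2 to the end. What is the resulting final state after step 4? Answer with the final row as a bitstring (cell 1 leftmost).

00001001

(re-executing steps 2..4 under rule 22; state before step 2: 10010000)
2. -> 11111001
3. -> 00000110
4. -> 00001001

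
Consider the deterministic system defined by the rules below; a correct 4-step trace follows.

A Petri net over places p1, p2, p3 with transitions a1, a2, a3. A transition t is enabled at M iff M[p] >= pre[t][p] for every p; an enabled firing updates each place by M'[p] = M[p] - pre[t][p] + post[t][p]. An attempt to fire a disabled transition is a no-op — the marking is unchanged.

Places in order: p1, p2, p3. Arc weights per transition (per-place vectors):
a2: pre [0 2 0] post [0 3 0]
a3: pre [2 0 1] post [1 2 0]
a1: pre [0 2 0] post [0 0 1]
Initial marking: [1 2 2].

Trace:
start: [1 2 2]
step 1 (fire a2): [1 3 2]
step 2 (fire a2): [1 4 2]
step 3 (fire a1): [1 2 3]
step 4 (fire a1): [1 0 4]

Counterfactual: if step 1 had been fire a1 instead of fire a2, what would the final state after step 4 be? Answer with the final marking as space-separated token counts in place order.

1 0 3

(re-executing from step 1 with the substitution; state before step 1: [1 2 2])
step 1 (fire a1): [1 0 3]
step 2 (fire a2): [1 0 3]
step 3 (fire a1): [1 0 3]
step 4 (fire a1): [1 0 3]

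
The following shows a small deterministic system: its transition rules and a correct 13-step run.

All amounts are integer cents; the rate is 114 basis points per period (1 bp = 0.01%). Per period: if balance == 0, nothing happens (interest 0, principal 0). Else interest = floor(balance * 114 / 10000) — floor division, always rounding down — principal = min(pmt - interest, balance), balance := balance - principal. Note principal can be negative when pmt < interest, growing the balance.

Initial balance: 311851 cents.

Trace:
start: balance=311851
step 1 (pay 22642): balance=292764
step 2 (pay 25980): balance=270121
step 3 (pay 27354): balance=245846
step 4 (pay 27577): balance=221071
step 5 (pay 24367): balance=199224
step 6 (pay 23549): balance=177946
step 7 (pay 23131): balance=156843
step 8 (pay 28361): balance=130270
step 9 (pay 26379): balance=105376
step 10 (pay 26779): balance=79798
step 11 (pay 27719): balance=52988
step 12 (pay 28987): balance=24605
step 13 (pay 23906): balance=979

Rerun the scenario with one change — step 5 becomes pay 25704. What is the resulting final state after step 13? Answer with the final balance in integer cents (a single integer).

0

(re-executing from step 5 with the substitution; state before step 5: balance=221071)
step 5 (pay 25704): balance=197887
step 6 (pay 23549): balance=176593
step 7 (pay 23131): balance=155475
step 8 (pay 28361): balance=128886
step 9 (pay 26379): balance=103976
step 10 (pay 26779): balance=78382
step 11 (pay 27719): balance=51556
step 12 (pay 28987): balance=23156
step 13 (pay 23906): balance=0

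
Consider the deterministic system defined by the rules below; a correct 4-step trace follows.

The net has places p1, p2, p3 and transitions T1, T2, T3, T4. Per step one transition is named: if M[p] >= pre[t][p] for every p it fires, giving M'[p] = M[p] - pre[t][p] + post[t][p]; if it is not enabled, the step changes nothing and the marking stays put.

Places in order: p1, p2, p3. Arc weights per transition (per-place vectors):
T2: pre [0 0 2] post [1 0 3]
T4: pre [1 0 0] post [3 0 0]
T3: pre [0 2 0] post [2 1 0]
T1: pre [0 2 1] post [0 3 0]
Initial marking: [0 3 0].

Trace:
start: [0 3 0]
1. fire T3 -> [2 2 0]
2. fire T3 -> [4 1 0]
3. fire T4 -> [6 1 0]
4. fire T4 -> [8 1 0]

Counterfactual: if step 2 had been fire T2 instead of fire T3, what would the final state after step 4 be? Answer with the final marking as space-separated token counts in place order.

(re-executing from step 2 with the substitution; state before step 2: [2 2 0])
2. fire T2 -> [2 2 0]
3. fire T4 -> [4 2 0]
4. fire T4 -> [6 2 0]

6 2 0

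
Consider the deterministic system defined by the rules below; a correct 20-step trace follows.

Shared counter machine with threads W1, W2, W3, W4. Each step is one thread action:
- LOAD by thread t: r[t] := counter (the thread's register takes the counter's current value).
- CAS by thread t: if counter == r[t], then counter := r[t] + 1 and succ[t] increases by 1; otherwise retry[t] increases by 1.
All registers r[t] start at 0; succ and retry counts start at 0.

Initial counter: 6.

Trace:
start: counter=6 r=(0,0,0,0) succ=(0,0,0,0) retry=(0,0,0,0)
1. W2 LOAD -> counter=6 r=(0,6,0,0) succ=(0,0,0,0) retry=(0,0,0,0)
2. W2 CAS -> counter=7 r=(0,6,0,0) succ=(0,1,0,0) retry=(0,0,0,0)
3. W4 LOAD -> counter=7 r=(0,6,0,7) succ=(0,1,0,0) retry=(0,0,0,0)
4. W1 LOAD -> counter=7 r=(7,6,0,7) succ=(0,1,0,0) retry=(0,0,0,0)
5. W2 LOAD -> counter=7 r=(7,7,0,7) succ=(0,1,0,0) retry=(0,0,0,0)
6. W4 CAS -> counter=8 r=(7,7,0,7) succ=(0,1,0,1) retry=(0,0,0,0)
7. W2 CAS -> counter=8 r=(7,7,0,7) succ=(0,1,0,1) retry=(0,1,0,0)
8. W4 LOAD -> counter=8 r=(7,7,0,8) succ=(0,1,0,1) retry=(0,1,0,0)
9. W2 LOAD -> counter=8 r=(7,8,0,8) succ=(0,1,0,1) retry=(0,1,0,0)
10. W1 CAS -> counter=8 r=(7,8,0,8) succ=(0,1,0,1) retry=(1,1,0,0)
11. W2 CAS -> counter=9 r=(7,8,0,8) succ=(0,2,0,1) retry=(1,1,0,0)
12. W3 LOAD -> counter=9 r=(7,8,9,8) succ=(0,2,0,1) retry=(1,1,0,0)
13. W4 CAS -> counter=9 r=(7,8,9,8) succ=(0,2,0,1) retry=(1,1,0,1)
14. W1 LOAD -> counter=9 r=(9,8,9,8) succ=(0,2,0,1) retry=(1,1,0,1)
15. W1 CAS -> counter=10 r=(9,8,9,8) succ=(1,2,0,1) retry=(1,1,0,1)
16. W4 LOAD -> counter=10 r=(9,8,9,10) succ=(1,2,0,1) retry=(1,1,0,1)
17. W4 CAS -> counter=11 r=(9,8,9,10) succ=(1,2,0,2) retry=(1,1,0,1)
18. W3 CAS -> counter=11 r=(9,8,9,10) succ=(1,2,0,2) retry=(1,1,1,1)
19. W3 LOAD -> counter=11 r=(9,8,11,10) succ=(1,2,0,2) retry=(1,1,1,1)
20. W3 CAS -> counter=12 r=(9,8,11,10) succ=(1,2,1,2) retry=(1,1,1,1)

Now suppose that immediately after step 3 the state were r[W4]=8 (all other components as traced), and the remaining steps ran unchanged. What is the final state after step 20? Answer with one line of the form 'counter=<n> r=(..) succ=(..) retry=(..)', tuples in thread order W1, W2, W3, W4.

state after step 3 := counter=7 r=(0,6,0,8) succ=(0,1,0,0) retry=(0,0,0,0)
4. W1 LOAD -> counter=7 r=(7,6,0,8) succ=(0,1,0,0) retry=(0,0,0,0)
5. W2 LOAD -> counter=7 r=(7,7,0,8) succ=(0,1,0,0) retry=(0,0,0,0)
6. W4 CAS -> counter=7 r=(7,7,0,8) succ=(0,1,0,0) retry=(0,0,0,1)
7. W2 CAS -> counter=8 r=(7,7,0,8) succ=(0,2,0,0) retry=(0,0,0,1)
8. W4 LOAD -> counter=8 r=(7,7,0,8) succ=(0,2,0,0) retry=(0,0,0,1)
9. W2 LOAD -> counter=8 r=(7,8,0,8) succ=(0,2,0,0) retry=(0,0,0,1)
10. W1 CAS -> counter=8 r=(7,8,0,8) succ=(0,2,0,0) retry=(1,0,0,1)
11. W2 CAS -> counter=9 r=(7,8,0,8) succ=(0,3,0,0) retry=(1,0,0,1)
12. W3 LOAD -> counter=9 r=(7,8,9,8) succ=(0,3,0,0) retry=(1,0,0,1)
13. W4 CAS -> counter=9 r=(7,8,9,8) succ=(0,3,0,0) retry=(1,0,0,2)
14. W1 LOAD -> counter=9 r=(9,8,9,8) succ=(0,3,0,0) retry=(1,0,0,2)
15. W1 CAS -> counter=10 r=(9,8,9,8) succ=(1,3,0,0) retry=(1,0,0,2)
16. W4 LOAD -> counter=10 r=(9,8,9,10) succ=(1,3,0,0) retry=(1,0,0,2)
17. W4 CAS -> counter=11 r=(9,8,9,10) succ=(1,3,0,1) retry=(1,0,0,2)
18. W3 CAS -> counter=11 r=(9,8,9,10) succ=(1,3,0,1) retry=(1,0,1,2)
19. W3 LOAD -> counter=11 r=(9,8,11,10) succ=(1,3,0,1) retry=(1,0,1,2)
20. W3 CAS -> counter=12 r=(9,8,11,10) succ=(1,3,1,1) retry=(1,0,1,2)

counter=12 r=(9,8,11,10) succ=(1,3,1,1) retry=(1,0,1,2)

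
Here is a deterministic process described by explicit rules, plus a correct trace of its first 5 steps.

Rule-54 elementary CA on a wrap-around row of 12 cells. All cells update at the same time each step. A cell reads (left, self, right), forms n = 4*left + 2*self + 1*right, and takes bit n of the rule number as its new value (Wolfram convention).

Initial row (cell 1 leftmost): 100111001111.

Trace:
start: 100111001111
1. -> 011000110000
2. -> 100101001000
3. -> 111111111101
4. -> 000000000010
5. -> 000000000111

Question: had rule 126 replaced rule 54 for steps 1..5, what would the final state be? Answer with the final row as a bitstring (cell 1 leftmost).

(re-executing steps 1..5 under rule 126; state before step 1: 100111001111)
1. -> 111101111000
2. -> 100111001101
3. -> 111101111111
4. -> 000111000000
5. -> 001101100000

001101100000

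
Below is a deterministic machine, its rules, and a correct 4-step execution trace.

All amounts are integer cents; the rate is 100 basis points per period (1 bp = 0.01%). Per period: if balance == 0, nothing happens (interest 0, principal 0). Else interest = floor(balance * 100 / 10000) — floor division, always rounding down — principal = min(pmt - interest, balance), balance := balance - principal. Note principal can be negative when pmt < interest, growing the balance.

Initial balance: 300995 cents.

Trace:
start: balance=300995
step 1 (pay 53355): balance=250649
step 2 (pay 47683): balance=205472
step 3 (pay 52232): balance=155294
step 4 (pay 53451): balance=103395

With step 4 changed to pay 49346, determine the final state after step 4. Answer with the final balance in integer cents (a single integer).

107500

(re-executing from step 4 with the substitution; state before step 4: balance=155294)
step 4 (pay 49346): balance=107500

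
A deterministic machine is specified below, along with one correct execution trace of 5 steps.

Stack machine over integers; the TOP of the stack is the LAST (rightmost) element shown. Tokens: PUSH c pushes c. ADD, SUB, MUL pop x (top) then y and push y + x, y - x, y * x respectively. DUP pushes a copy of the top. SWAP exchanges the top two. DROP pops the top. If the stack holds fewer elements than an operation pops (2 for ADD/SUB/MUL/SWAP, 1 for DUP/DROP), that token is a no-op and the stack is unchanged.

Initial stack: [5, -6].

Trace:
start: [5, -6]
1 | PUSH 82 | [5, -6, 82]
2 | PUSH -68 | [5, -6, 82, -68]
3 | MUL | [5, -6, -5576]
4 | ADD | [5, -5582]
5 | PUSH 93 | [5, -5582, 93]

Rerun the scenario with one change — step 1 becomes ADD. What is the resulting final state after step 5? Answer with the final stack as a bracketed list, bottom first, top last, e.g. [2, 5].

(re-executing from step 1 with the substitution; state before step 1: [5, -6])
1 | ADD | [-1]
2 | PUSH -68 | [-1, -68]
3 | MUL | [68]
4 | ADD | [68]
5 | PUSH 93 | [68, 93]

[68, 93]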